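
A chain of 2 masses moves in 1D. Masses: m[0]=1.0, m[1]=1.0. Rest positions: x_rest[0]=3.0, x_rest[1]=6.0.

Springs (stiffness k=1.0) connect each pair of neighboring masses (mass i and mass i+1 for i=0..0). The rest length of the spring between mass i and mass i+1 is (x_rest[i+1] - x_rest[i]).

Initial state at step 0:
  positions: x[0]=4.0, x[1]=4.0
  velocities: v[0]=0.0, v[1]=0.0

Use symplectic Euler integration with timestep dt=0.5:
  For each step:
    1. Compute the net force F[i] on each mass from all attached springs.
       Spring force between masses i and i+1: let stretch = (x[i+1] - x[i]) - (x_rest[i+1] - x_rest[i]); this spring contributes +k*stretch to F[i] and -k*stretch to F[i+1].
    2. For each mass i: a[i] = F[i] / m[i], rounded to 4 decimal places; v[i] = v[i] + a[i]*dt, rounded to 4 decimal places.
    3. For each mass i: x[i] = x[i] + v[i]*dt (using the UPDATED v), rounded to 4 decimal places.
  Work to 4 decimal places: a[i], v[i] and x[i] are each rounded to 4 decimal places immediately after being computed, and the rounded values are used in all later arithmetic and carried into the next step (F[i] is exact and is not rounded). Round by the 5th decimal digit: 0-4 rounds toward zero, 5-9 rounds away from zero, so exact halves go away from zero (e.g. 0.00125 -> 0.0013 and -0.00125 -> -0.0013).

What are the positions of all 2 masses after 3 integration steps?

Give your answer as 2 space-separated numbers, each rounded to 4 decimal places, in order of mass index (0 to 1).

Answer: 1.1875 6.8125

Derivation:
Step 0: x=[4.0000 4.0000] v=[0.0000 0.0000]
Step 1: x=[3.2500 4.7500] v=[-1.5000 1.5000]
Step 2: x=[2.1250 5.8750] v=[-2.2500 2.2500]
Step 3: x=[1.1875 6.8125] v=[-1.8750 1.8750]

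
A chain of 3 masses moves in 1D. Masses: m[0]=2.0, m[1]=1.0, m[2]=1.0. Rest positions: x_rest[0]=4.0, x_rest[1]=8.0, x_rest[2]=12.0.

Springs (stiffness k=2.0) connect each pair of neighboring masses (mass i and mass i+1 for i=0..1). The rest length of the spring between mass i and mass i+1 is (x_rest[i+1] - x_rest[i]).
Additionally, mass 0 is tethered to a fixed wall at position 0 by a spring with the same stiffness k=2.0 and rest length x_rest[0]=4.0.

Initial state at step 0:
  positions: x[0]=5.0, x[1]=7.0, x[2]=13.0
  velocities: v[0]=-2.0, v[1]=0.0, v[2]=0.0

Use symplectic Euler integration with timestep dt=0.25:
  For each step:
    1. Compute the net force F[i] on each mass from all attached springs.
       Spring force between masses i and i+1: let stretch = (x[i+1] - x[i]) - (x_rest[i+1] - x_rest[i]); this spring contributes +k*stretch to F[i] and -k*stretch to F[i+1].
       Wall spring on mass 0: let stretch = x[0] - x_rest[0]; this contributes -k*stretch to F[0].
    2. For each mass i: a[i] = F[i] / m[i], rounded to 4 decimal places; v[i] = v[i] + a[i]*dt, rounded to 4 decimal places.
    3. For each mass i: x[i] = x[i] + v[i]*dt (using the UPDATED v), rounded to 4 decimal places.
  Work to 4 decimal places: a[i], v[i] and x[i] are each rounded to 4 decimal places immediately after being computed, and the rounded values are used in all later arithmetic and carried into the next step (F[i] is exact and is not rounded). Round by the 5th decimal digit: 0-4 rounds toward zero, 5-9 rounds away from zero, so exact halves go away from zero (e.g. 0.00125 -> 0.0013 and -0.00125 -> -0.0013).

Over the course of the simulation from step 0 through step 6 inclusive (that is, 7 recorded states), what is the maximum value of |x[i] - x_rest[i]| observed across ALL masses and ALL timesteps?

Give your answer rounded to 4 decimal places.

Answer: 1.8240

Derivation:
Step 0: x=[5.0000 7.0000 13.0000] v=[-2.0000 0.0000 0.0000]
Step 1: x=[4.3125 7.5000 12.7500] v=[-2.7500 2.0000 -1.0000]
Step 2: x=[3.5547 8.2578 12.3438] v=[-3.0313 3.0313 -1.6250]
Step 3: x=[2.8687 8.9385 11.9268] v=[-2.7442 2.7228 -1.6680]
Step 4: x=[2.3827 9.2340 11.6363] v=[-1.9439 1.1821 -1.1622]
Step 5: x=[2.1760 8.9734 11.5455] v=[-0.8268 -1.0424 -0.3634]
Step 6: x=[2.2582 8.1846 11.6332] v=[0.3286 -3.1551 0.3506]
Max displacement = 1.8240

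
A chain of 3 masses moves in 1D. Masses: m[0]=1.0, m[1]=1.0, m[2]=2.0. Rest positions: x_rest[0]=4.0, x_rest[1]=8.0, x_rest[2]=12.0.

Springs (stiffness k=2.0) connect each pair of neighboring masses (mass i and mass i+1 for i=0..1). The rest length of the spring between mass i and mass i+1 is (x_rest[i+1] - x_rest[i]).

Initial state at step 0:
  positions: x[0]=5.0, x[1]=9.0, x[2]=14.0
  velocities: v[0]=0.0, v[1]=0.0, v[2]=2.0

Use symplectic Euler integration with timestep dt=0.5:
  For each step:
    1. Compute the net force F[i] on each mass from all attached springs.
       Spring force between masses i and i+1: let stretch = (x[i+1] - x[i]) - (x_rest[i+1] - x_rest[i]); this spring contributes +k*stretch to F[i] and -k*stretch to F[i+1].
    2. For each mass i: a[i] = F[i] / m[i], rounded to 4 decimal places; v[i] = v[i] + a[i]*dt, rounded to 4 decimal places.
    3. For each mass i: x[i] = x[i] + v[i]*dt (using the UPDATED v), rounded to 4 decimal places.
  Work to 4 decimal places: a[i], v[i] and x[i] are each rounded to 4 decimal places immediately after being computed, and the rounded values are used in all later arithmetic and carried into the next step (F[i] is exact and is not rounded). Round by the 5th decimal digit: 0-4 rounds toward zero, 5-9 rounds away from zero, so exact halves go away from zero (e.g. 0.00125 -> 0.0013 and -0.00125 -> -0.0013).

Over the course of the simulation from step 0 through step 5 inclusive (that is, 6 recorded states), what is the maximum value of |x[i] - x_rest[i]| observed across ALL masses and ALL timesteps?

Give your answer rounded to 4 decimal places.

Step 0: x=[5.0000 9.0000 14.0000] v=[0.0000 0.0000 2.0000]
Step 1: x=[5.0000 9.5000 14.7500] v=[0.0000 1.0000 1.5000]
Step 2: x=[5.2500 10.3750 15.1875] v=[0.5000 1.7500 0.8750]
Step 3: x=[6.0625 11.0938 15.4219] v=[1.6250 1.4375 0.4688]
Step 4: x=[7.3907 11.4610 15.5743] v=[2.6563 0.7343 0.3048]
Step 5: x=[8.7540 11.8497 15.6984] v=[2.7266 0.7773 0.2482]
Max displacement = 4.7540

Answer: 4.7540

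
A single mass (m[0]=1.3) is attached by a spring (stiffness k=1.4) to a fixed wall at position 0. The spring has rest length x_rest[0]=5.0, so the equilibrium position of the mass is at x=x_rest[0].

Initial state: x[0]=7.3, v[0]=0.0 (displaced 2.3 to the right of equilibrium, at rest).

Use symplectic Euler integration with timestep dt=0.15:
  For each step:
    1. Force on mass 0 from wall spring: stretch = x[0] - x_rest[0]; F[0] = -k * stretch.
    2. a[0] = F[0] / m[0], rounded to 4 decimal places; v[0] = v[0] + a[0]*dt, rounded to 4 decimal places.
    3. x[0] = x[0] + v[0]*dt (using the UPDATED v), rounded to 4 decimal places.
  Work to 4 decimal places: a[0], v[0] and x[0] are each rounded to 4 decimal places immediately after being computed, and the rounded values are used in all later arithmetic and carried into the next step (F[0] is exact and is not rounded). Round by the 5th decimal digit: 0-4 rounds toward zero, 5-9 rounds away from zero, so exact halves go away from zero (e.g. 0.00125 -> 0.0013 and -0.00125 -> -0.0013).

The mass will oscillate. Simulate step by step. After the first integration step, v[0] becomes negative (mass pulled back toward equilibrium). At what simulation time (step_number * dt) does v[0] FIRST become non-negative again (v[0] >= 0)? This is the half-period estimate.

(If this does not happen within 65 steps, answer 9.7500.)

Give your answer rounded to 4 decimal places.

Step 0: x=[7.3000] v=[0.0000]
Step 1: x=[7.2443] v=[-0.3715]
Step 2: x=[7.1342] v=[-0.7340]
Step 3: x=[6.9724] v=[-1.0788]
Step 4: x=[6.7628] v=[-1.3974]
Step 5: x=[6.5105] v=[-1.6822]
Step 6: x=[6.2216] v=[-1.9262]
Step 7: x=[5.9031] v=[-2.1235]
Step 8: x=[5.5627] v=[-2.2694]
Step 9: x=[5.2087] v=[-2.3603]
Step 10: x=[4.8496] v=[-2.3940]
Step 11: x=[4.4941] v=[-2.3697]
Step 12: x=[4.1509] v=[-2.2880]
Step 13: x=[3.8283] v=[-2.1508]
Step 14: x=[3.5341] v=[-1.9615]
Step 15: x=[3.2754] v=[-1.7247]
Step 16: x=[3.0585] v=[-1.4461]
Step 17: x=[2.8886] v=[-1.1325]
Step 18: x=[2.7699] v=[-0.7914]
Step 19: x=[2.7052] v=[-0.4312]
Step 20: x=[2.6961] v=[-0.0605]
Step 21: x=[2.7429] v=[0.3117]
First v>=0 after going negative at step 21, time=3.1500

Answer: 3.1500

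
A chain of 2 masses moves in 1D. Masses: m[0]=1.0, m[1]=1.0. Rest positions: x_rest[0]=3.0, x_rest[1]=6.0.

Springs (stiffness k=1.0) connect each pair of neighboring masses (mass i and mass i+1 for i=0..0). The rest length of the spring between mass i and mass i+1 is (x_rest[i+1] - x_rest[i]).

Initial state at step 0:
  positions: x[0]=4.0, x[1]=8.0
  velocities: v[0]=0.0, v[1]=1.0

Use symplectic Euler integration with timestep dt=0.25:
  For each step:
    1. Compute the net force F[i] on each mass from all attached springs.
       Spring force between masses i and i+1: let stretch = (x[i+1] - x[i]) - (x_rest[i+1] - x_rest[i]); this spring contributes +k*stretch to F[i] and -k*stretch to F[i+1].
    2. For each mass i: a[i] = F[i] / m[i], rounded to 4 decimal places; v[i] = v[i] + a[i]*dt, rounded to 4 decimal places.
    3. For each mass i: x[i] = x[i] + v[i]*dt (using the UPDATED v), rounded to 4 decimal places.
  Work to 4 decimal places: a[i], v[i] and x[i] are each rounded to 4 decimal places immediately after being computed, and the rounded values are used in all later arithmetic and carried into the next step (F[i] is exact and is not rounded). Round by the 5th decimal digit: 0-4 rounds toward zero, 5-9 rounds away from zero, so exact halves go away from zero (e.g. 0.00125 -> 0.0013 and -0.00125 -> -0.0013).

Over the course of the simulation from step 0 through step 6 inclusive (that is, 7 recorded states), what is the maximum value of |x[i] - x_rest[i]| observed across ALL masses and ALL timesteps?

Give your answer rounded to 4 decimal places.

Step 0: x=[4.0000 8.0000] v=[0.0000 1.0000]
Step 1: x=[4.0625 8.1875] v=[0.2500 0.7500]
Step 2: x=[4.1953 8.3047] v=[0.5313 0.4688]
Step 3: x=[4.3975 8.3526] v=[0.8087 0.1915]
Step 4: x=[4.6594 8.3408] v=[1.0475 -0.0473]
Step 5: x=[4.9639 8.2864] v=[1.2179 -0.2177]
Step 6: x=[5.2885 8.2118] v=[1.2985 -0.2983]
Max displacement = 2.3526

Answer: 2.3526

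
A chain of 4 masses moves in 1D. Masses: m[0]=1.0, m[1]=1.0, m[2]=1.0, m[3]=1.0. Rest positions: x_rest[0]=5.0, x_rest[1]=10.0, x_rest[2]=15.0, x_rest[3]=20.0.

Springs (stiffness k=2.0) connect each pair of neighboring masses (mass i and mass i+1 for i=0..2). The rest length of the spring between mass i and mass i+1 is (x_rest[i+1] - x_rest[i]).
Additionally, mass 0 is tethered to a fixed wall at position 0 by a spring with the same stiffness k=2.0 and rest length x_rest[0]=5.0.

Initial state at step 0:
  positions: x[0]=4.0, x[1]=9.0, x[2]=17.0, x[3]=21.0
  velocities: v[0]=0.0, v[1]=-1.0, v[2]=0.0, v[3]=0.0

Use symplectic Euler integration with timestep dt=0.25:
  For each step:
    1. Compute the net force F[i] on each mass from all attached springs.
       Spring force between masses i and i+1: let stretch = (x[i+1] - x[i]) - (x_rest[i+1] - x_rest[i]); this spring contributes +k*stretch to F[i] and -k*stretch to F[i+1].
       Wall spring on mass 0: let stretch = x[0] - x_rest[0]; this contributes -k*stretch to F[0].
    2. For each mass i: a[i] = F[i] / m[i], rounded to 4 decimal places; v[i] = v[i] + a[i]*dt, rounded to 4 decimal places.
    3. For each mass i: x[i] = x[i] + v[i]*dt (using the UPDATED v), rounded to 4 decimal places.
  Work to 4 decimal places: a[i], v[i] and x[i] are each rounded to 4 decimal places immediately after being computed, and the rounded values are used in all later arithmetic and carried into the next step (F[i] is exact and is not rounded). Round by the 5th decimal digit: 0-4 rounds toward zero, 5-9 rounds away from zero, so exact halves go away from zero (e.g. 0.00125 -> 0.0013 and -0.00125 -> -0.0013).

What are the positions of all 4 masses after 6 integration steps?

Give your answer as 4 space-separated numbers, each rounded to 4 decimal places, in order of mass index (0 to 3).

Step 0: x=[4.0000 9.0000 17.0000 21.0000] v=[0.0000 -1.0000 0.0000 0.0000]
Step 1: x=[4.1250 9.1250 16.5000 21.1250] v=[0.5000 0.5000 -2.0000 0.5000]
Step 2: x=[4.3594 9.5469 15.6563 21.2969] v=[0.9375 1.6875 -3.3750 0.6875]
Step 3: x=[4.6973 10.0840 14.7540 21.3887] v=[1.3516 2.1485 -3.6094 0.3672]
Step 4: x=[5.1214 10.5316 14.0972 21.2762] v=[1.6963 1.7902 -2.6271 -0.4502]
Step 5: x=[5.5816 10.7486 13.8921 20.8913] v=[1.8407 0.8679 -0.8204 -1.5397]
Step 6: x=[5.9900 10.7126 14.1690 20.2565] v=[1.6334 -0.1439 1.1075 -2.5393]

Answer: 5.9900 10.7126 14.1690 20.2565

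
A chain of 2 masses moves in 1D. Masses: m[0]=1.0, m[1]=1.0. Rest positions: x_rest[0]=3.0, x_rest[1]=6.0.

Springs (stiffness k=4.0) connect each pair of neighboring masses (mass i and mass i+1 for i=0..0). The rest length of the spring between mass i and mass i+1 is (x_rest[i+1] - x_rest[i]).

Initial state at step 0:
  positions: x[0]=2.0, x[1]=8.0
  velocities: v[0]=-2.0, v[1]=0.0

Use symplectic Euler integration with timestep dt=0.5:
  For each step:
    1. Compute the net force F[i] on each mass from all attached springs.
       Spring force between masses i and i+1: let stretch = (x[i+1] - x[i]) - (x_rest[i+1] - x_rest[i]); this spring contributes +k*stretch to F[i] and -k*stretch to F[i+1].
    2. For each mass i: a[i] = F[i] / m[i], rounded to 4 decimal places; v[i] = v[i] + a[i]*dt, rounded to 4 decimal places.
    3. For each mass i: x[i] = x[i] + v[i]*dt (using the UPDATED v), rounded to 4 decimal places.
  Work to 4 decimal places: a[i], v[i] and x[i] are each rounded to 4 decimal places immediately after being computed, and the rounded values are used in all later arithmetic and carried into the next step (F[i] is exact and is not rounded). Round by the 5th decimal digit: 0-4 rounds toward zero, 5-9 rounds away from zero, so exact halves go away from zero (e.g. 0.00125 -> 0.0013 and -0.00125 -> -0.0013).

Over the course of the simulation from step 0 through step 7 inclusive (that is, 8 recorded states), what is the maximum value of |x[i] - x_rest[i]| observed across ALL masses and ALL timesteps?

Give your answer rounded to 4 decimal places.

Answer: 4.0000

Derivation:
Step 0: x=[2.0000 8.0000] v=[-2.0000 0.0000]
Step 1: x=[4.0000 5.0000] v=[4.0000 -6.0000]
Step 2: x=[4.0000 4.0000] v=[0.0000 -2.0000]
Step 3: x=[1.0000 6.0000] v=[-6.0000 4.0000]
Step 4: x=[0.0000 6.0000] v=[-2.0000 0.0000]
Step 5: x=[2.0000 3.0000] v=[4.0000 -6.0000]
Step 6: x=[2.0000 2.0000] v=[0.0000 -2.0000]
Step 7: x=[-1.0000 4.0000] v=[-6.0000 4.0000]
Max displacement = 4.0000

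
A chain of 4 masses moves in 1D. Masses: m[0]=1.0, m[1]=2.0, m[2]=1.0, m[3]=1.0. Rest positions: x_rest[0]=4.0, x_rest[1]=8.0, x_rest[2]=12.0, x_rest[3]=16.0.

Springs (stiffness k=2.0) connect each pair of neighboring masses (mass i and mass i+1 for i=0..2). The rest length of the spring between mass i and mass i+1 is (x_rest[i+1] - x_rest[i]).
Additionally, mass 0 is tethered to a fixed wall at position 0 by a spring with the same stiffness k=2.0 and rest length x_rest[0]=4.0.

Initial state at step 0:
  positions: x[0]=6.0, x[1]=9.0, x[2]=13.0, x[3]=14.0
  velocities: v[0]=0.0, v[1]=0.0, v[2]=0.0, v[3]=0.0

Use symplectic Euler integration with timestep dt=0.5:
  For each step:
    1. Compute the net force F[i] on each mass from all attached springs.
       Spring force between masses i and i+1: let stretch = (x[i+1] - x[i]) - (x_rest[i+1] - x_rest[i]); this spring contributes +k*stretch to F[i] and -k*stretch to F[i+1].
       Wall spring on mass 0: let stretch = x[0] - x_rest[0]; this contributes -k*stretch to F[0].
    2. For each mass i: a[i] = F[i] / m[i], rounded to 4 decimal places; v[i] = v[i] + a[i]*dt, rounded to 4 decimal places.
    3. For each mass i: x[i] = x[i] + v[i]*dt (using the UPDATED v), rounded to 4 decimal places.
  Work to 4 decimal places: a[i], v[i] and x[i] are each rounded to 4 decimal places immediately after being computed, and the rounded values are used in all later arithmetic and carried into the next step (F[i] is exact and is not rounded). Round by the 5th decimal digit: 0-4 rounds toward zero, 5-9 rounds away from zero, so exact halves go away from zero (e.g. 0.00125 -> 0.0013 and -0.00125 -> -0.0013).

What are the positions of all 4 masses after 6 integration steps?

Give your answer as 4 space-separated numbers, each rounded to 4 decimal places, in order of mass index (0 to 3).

Answer: 3.2539 7.4806 11.4102 17.6563

Derivation:
Step 0: x=[6.0000 9.0000 13.0000 14.0000] v=[0.0000 0.0000 0.0000 0.0000]
Step 1: x=[4.5000 9.2500 11.5000 15.5000] v=[-3.0000 0.5000 -3.0000 3.0000]
Step 2: x=[3.1250 8.8750 10.8750 17.0000] v=[-2.7500 -0.7500 -1.2500 3.0000]
Step 3: x=[3.0625 7.5625 12.3125 17.4375] v=[-0.1250 -2.6250 2.8750 0.8750]
Step 4: x=[3.7188 6.3125 13.9375 17.3125] v=[1.3125 -2.5000 3.2500 -0.2500]
Step 5: x=[3.8125 6.3204 13.4375 17.5000] v=[0.1874 0.0157 -1.0000 0.3750]
Step 6: x=[3.2539 7.4806 11.4102 17.6563] v=[-1.1172 2.3203 -4.0546 0.3125]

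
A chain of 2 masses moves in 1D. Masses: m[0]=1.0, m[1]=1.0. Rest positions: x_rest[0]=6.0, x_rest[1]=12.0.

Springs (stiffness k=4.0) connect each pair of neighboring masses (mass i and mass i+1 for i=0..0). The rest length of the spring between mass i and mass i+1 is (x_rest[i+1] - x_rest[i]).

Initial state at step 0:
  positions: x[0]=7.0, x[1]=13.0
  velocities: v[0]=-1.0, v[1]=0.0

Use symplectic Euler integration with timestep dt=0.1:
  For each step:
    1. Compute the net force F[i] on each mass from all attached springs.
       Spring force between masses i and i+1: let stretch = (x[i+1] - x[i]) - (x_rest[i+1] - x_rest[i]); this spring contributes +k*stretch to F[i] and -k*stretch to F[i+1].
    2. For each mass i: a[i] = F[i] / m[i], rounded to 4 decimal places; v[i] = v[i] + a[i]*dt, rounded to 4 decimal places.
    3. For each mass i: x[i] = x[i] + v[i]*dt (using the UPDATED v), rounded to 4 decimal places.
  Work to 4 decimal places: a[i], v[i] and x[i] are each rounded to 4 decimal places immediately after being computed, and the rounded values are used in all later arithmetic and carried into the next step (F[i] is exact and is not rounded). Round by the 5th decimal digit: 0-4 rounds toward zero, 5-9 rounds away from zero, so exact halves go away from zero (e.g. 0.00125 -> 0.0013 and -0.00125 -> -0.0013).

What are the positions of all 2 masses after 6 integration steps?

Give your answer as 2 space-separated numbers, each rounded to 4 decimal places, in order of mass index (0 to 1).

Step 0: x=[7.0000 13.0000] v=[-1.0000 0.0000]
Step 1: x=[6.9000 13.0000] v=[-1.0000 0.0000]
Step 2: x=[6.8040 12.9960] v=[-0.9600 -0.0400]
Step 3: x=[6.7157 12.9843] v=[-0.8832 -0.1168]
Step 4: x=[6.6381 12.9619] v=[-0.7758 -0.2242]
Step 5: x=[6.5735 12.9265] v=[-0.6463 -0.3537]
Step 6: x=[6.5230 12.8770] v=[-0.5051 -0.4949]

Answer: 6.5230 12.8770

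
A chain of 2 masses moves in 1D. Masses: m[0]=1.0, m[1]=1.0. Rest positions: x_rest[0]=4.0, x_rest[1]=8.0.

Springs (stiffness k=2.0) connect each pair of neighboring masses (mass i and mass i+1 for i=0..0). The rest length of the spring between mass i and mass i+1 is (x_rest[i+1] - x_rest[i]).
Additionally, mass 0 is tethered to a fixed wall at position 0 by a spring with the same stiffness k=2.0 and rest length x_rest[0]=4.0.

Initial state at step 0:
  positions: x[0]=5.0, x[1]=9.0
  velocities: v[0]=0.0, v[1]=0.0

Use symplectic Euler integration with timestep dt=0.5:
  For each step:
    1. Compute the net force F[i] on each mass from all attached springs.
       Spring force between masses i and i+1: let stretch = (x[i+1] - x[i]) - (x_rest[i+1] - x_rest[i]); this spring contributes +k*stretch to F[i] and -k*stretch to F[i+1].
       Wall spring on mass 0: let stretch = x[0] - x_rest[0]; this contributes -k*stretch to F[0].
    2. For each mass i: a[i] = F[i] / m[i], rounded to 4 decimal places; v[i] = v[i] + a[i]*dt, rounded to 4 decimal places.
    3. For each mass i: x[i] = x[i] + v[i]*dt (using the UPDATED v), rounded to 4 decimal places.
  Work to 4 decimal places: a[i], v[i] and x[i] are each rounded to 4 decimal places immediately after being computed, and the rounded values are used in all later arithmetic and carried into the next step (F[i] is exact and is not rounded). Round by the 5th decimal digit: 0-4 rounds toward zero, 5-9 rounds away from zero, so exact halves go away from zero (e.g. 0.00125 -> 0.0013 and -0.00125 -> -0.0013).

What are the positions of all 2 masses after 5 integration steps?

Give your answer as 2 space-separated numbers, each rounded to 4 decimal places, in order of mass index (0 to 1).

Answer: 3.7500 6.9063

Derivation:
Step 0: x=[5.0000 9.0000] v=[0.0000 0.0000]
Step 1: x=[4.5000 9.0000] v=[-1.0000 0.0000]
Step 2: x=[4.0000 8.7500] v=[-1.0000 -0.5000]
Step 3: x=[3.8750 8.1250] v=[-0.2500 -1.2500]
Step 4: x=[3.9375 7.3750] v=[0.1250 -1.5000]
Step 5: x=[3.7500 6.9063] v=[-0.3750 -0.9375]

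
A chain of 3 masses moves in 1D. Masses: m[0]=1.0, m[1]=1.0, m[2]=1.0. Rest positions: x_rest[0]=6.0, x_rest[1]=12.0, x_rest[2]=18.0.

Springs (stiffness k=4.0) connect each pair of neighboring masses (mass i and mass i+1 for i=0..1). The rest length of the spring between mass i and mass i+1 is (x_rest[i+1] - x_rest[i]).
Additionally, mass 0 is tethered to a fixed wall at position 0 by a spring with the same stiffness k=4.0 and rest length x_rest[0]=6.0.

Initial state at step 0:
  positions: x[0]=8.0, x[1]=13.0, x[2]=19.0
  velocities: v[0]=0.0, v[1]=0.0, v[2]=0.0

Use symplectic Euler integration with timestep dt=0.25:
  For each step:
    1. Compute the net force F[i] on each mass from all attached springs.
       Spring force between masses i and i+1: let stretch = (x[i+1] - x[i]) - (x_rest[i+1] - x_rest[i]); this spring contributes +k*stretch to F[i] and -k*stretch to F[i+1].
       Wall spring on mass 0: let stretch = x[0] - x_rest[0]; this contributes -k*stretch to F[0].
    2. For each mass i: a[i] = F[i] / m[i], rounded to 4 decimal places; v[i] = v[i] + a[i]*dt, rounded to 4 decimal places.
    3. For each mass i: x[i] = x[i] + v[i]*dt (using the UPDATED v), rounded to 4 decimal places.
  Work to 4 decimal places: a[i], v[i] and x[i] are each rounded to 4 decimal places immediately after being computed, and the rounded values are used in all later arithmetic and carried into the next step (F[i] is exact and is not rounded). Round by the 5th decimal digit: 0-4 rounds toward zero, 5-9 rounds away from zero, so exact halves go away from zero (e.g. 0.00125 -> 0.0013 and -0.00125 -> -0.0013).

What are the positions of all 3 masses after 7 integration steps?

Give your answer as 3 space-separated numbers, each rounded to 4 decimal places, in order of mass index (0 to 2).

Step 0: x=[8.0000 13.0000 19.0000] v=[0.0000 0.0000 0.0000]
Step 1: x=[7.2500 13.2500 19.0000] v=[-3.0000 1.0000 0.0000]
Step 2: x=[6.1875 13.4375 19.0625] v=[-4.2500 0.7500 0.2500]
Step 3: x=[5.3906 13.2188 19.2188] v=[-3.1875 -0.8750 0.6250]
Step 4: x=[5.2031 12.5430 19.3751] v=[-0.7499 -2.7032 0.6250]
Step 5: x=[5.5498 11.7403 19.3233] v=[1.3869 -3.2110 -0.2071]
Step 6: x=[6.0567 11.2857 18.8758] v=[2.0276 -1.8185 -1.7901]
Step 7: x=[6.3567 11.4214 18.0308] v=[1.1999 0.5426 -3.3802]

Answer: 6.3567 11.4214 18.0308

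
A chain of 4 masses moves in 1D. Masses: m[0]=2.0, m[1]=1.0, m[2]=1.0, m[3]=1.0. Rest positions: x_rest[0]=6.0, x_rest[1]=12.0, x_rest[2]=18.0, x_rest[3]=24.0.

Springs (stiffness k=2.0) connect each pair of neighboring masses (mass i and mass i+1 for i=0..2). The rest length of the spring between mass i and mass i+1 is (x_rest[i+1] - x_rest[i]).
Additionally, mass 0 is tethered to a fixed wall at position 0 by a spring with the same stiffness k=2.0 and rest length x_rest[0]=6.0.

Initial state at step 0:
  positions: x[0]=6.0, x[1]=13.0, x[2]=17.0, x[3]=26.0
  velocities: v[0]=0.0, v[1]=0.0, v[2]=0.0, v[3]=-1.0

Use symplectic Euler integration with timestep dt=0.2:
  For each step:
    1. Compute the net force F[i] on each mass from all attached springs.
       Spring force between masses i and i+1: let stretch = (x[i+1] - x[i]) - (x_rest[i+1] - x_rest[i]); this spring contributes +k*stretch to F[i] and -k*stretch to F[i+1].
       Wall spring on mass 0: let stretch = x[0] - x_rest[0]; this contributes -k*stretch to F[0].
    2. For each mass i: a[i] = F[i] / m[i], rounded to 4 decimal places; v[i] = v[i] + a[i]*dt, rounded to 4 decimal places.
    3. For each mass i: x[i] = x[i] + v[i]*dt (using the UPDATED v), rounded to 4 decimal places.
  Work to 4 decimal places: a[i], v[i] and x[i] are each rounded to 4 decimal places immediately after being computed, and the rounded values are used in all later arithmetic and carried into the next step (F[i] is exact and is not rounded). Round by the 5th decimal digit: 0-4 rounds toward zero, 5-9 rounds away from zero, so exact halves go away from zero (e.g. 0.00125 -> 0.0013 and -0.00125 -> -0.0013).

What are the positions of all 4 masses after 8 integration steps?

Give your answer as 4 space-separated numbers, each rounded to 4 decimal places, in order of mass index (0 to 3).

Step 0: x=[6.0000 13.0000 17.0000 26.0000] v=[0.0000 0.0000 0.0000 -1.0000]
Step 1: x=[6.0400 12.7600 17.4000 25.5600] v=[0.2000 -1.2000 2.0000 -2.2000]
Step 2: x=[6.1072 12.3536 18.0816 24.9472] v=[0.3360 -2.0320 3.4080 -3.0640]
Step 3: x=[6.1800 11.9057 18.8542 24.2652] v=[0.3638 -2.2394 3.8630 -3.4102]
Step 4: x=[6.2346 11.5556 19.5038 23.6303] v=[0.2729 -1.7503 3.2480 -3.1746]
Step 5: x=[6.2526 11.4157 19.8477 23.1453] v=[0.0902 -0.6994 1.7193 -2.4252]
Step 6: x=[6.2271 11.5373 19.7808 22.8765] v=[-0.1277 0.6082 -0.3345 -1.3442]
Step 7: x=[6.1649 11.8936 19.3021 22.8400] v=[-0.3111 1.7815 -2.3936 -0.1825]
Step 8: x=[6.0852 12.3843 18.5137 23.0005] v=[-0.3983 2.4534 -3.9418 0.8023]

Answer: 6.0852 12.3843 18.5137 23.0005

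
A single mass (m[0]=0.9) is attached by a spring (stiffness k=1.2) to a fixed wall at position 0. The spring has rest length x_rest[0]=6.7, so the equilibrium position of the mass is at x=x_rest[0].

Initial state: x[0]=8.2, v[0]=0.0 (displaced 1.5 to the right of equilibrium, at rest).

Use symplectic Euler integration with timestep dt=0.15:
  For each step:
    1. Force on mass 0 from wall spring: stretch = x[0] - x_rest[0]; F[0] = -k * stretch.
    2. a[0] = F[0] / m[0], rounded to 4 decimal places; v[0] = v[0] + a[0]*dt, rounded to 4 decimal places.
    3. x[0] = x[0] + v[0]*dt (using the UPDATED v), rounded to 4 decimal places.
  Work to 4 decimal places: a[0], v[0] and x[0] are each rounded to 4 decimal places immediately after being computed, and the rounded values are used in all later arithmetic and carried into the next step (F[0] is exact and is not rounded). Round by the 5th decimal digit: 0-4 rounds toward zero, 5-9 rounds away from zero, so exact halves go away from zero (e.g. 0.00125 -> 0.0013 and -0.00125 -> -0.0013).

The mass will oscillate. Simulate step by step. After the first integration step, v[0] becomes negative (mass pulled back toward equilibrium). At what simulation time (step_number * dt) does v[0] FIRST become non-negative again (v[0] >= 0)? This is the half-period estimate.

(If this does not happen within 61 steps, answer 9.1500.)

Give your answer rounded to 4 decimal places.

Answer: 2.8500

Derivation:
Step 0: x=[8.2000] v=[0.0000]
Step 1: x=[8.1550] v=[-0.3000]
Step 2: x=[8.0664] v=[-0.5910]
Step 3: x=[7.9368] v=[-0.8643]
Step 4: x=[7.7700] v=[-1.1117]
Step 5: x=[7.5711] v=[-1.3257]
Step 6: x=[7.3461] v=[-1.4999]
Step 7: x=[7.1017] v=[-1.6291]
Step 8: x=[6.8453] v=[-1.7094]
Step 9: x=[6.5845] v=[-1.7385]
Step 10: x=[6.3272] v=[-1.7154]
Step 11: x=[6.0811] v=[-1.6408]
Step 12: x=[5.8536] v=[-1.5170]
Step 13: x=[5.6514] v=[-1.3477]
Step 14: x=[5.4807] v=[-1.1380]
Step 15: x=[5.3466] v=[-0.8941]
Step 16: x=[5.2531] v=[-0.6234]
Step 17: x=[5.2030] v=[-0.3340]
Step 18: x=[5.1978] v=[-0.0346]
Step 19: x=[5.2377] v=[0.2658]
First v>=0 after going negative at step 19, time=2.8500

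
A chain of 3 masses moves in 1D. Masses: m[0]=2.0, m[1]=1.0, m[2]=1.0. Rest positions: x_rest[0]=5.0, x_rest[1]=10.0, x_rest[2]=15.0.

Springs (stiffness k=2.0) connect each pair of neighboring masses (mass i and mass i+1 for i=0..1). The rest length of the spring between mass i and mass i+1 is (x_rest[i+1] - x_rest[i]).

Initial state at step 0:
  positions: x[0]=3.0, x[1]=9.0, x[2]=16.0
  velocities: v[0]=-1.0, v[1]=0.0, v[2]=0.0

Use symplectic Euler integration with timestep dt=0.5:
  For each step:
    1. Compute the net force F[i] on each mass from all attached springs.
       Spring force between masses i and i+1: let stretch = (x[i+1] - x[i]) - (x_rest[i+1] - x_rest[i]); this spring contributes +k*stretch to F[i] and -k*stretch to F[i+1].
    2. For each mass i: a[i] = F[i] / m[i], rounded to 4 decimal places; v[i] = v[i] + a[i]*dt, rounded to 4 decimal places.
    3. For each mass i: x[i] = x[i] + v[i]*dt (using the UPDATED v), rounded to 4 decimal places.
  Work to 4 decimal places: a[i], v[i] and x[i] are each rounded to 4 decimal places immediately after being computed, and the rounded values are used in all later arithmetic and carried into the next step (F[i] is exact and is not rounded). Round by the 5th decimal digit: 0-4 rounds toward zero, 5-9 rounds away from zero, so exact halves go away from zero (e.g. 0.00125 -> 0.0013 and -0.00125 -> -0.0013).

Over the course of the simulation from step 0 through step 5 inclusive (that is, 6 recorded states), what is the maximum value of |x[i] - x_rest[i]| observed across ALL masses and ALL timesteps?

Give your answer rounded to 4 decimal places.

Answer: 3.6991

Derivation:
Step 0: x=[3.0000 9.0000 16.0000] v=[-1.0000 0.0000 0.0000]
Step 1: x=[2.7500 9.5000 15.0000] v=[-0.5000 1.0000 -2.0000]
Step 2: x=[2.9375 9.3750 13.7500] v=[0.3750 -0.2500 -2.5000]
Step 3: x=[3.4844 8.2188 12.8125] v=[1.0938 -2.3125 -1.8750]
Step 4: x=[3.9649 6.9922 12.0782] v=[0.9610 -2.4532 -1.4687]
Step 5: x=[3.9522 6.7950 11.3009] v=[-0.0254 -0.3945 -1.5547]
Max displacement = 3.6991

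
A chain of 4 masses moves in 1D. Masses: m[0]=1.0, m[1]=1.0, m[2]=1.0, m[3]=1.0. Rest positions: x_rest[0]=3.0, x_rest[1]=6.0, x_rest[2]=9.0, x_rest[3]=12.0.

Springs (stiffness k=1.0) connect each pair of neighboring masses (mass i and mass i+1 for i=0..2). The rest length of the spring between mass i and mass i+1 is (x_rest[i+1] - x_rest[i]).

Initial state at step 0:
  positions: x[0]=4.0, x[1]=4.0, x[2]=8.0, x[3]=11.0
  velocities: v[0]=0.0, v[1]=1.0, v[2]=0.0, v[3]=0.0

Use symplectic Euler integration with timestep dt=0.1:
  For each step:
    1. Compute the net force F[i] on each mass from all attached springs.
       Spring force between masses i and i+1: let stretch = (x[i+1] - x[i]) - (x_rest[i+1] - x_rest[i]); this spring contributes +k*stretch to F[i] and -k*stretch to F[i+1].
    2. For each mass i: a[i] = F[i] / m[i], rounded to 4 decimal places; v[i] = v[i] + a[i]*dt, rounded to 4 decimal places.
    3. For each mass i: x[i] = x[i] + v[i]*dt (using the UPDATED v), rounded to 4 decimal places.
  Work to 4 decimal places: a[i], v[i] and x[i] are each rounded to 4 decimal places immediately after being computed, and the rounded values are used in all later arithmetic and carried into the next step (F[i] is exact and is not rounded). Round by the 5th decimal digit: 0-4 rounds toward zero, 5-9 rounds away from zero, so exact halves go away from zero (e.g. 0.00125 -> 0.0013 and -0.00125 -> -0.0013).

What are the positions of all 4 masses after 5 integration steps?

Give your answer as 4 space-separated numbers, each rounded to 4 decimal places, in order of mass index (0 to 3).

Step 0: x=[4.0000 4.0000 8.0000 11.0000] v=[0.0000 1.0000 0.0000 0.0000]
Step 1: x=[3.9700 4.1400 7.9900 11.0000] v=[-0.3000 1.4000 -0.1000 0.0000]
Step 2: x=[3.9117 4.3168 7.9716 10.9999] v=[-0.5830 1.7680 -0.1840 -0.0010]
Step 3: x=[3.8275 4.5261 7.9469 10.9995] v=[-0.8425 2.0930 -0.2467 -0.0038]
Step 4: x=[3.7202 4.7626 7.9186 10.9986] v=[-1.0726 2.3652 -0.2835 -0.0091]
Step 5: x=[3.5934 5.0203 7.8895 10.9969] v=[-1.2684 2.5766 -0.2911 -0.0171]

Answer: 3.5934 5.0203 7.8895 10.9969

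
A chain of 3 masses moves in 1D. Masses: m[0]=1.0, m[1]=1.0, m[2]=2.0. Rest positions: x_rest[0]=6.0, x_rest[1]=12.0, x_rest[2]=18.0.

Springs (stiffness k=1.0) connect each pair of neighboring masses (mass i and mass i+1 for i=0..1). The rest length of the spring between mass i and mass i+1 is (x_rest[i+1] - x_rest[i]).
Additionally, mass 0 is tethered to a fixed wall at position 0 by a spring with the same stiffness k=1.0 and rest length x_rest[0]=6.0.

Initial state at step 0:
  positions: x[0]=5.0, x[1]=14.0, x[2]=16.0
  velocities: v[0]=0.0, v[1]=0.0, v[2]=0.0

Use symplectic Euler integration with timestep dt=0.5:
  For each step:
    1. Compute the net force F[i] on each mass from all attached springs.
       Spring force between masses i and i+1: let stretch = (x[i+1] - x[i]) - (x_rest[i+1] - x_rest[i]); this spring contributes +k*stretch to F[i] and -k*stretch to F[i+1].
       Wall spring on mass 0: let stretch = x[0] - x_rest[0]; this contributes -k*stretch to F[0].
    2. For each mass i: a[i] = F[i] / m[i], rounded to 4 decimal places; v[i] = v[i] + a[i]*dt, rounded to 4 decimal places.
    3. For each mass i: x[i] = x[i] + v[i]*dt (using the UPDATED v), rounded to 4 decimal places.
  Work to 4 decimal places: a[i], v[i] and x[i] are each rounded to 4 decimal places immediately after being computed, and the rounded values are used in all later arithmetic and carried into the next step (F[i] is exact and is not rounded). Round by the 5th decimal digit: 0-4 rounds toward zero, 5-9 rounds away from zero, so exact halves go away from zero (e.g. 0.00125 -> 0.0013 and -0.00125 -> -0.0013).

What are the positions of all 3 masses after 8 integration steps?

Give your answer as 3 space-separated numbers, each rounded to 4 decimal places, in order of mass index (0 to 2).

Step 0: x=[5.0000 14.0000 16.0000] v=[0.0000 0.0000 0.0000]
Step 1: x=[6.0000 12.2500 16.5000] v=[2.0000 -3.5000 1.0000]
Step 2: x=[7.0625 10.0000 17.2188] v=[2.1250 -4.5000 1.4375]
Step 3: x=[7.0938 8.8203 17.7852] v=[0.0625 -2.3594 1.1328]
Step 4: x=[5.7832 9.4502 17.9810] v=[-2.6212 1.2598 0.3916]
Step 5: x=[3.9436 11.2961 17.8605] v=[-3.6793 3.6917 -0.2411]
Step 6: x=[2.9562 12.9450 17.6694] v=[-1.9749 3.2977 -0.3822]
Step 7: x=[3.7269 13.2778 17.6378] v=[1.5414 0.6655 -0.0633]
Step 8: x=[5.9536 12.3128 17.8112] v=[4.4534 -1.9300 0.3467]

Answer: 5.9536 12.3128 17.8112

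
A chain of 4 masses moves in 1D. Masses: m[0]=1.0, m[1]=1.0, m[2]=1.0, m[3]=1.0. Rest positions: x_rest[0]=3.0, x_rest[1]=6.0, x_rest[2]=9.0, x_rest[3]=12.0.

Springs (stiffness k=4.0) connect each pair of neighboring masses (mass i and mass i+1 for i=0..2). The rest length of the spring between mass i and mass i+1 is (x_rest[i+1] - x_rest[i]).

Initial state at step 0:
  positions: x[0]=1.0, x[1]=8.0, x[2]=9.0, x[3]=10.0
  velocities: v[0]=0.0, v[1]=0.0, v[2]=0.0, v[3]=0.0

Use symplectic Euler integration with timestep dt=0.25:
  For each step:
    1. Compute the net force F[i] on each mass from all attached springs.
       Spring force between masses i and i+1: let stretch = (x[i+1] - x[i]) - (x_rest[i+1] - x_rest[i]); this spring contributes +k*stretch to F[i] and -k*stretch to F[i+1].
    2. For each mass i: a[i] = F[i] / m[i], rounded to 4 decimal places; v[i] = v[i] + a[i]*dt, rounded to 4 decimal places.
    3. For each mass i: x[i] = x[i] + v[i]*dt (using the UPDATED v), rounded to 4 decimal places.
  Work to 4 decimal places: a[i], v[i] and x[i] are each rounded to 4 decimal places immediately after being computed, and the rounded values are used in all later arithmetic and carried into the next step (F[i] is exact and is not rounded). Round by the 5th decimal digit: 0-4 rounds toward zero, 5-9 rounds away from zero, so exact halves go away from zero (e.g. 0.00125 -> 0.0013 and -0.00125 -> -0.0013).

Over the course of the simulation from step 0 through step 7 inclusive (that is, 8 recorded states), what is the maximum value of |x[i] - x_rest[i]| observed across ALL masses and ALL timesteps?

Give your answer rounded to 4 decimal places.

Step 0: x=[1.0000 8.0000 9.0000 10.0000] v=[0.0000 0.0000 0.0000 0.0000]
Step 1: x=[2.0000 6.5000 9.0000 10.5000] v=[4.0000 -6.0000 0.0000 2.0000]
Step 2: x=[3.3750 4.5000 8.7500 11.3750] v=[5.5000 -8.0000 -1.0000 3.5000]
Step 3: x=[4.2813 3.2813 8.0938 12.3438] v=[3.6250 -4.8750 -2.6250 3.8750]
Step 4: x=[4.1876 3.5157 7.2969 13.0001] v=[-0.3750 0.9375 -3.1875 2.6250]
Step 5: x=[3.1759 4.8634 6.9805 12.9806] v=[-4.0469 5.3906 -1.2655 -0.0782]
Step 6: x=[1.8361 6.3185 7.6349 12.2110] v=[-5.3594 5.8202 2.6175 -3.0783]
Step 7: x=[0.8669 6.9821 9.1042 11.0474] v=[-3.8770 2.6542 5.8772 -4.6544]
Max displacement = 2.7187

Answer: 2.7187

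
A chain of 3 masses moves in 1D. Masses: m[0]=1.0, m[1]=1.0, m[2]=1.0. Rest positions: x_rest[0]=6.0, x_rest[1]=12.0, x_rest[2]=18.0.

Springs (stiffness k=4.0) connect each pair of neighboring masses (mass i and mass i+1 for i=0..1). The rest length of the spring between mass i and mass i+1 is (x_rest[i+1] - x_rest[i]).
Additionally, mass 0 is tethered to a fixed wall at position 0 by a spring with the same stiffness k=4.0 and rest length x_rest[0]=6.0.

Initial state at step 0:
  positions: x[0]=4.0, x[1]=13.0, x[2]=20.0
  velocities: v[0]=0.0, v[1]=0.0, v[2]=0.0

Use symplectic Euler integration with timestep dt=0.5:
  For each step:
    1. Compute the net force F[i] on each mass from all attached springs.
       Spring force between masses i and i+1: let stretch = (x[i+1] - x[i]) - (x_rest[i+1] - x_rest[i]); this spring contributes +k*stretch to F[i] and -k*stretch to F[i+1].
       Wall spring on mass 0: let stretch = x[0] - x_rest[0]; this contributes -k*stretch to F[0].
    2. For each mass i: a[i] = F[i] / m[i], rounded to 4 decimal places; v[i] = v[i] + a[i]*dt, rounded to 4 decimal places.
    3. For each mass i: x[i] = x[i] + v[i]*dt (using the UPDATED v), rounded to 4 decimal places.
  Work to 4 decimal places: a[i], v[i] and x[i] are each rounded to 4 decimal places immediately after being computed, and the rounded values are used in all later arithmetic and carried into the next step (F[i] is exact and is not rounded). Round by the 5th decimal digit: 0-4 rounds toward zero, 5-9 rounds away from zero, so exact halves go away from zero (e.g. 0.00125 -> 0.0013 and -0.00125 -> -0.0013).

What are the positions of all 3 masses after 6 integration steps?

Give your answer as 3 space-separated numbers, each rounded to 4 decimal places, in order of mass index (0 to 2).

Step 0: x=[4.0000 13.0000 20.0000] v=[0.0000 0.0000 0.0000]
Step 1: x=[9.0000 11.0000 19.0000] v=[10.0000 -4.0000 -2.0000]
Step 2: x=[7.0000 15.0000 16.0000] v=[-4.0000 8.0000 -6.0000]
Step 3: x=[6.0000 12.0000 18.0000] v=[-2.0000 -6.0000 4.0000]
Step 4: x=[5.0000 9.0000 20.0000] v=[-2.0000 -6.0000 4.0000]
Step 5: x=[3.0000 13.0000 17.0000] v=[-4.0000 8.0000 -6.0000]
Step 6: x=[8.0000 11.0000 16.0000] v=[10.0000 -4.0000 -2.0000]

Answer: 8.0000 11.0000 16.0000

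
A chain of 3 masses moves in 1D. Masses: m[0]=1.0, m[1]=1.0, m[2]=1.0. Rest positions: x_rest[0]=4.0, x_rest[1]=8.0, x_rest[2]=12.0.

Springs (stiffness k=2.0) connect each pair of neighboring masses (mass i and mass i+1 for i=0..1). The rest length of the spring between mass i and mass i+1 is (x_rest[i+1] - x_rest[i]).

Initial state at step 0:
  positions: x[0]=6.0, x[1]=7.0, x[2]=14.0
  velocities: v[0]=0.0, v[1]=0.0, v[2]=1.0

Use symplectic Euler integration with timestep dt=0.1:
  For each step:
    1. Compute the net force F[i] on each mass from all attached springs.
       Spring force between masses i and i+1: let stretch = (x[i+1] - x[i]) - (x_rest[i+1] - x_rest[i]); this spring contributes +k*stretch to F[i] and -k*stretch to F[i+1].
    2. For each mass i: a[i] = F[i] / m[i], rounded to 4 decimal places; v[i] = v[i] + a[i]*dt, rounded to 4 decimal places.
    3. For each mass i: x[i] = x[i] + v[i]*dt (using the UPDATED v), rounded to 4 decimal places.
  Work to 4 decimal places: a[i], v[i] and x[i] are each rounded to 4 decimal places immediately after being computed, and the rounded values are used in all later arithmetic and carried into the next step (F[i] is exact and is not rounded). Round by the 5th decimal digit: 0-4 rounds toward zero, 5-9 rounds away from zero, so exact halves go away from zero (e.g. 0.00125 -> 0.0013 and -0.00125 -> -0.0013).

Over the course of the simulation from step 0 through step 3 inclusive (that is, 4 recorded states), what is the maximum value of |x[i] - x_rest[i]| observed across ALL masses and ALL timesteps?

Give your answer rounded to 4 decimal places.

Answer: 2.0400

Derivation:
Step 0: x=[6.0000 7.0000 14.0000] v=[0.0000 0.0000 1.0000]
Step 1: x=[5.9400 7.1200 14.0400] v=[-0.6000 1.2000 0.4000]
Step 2: x=[5.8236 7.3548 14.0216] v=[-1.1640 2.3480 -0.1840]
Step 3: x=[5.6578 7.6923 13.9499] v=[-1.6578 3.3751 -0.7174]
Max displacement = 2.0400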